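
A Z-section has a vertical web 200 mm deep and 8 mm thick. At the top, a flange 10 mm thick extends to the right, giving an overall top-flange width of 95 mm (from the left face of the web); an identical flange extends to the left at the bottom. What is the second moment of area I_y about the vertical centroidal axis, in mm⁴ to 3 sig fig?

Decompose the section into non-overlapping parts with the origin at the bottom-left of its bounding rectangle.
Web: 8 × 200, A = 1 600 mm², x = 91 mm, Ī = 8533.3 mm⁴.
Top flange (beyond web): 87 × 10, A = 870 mm², x = 138.5 mm, Ī = 548 753 mm⁴.
Bottom flange (beyond web): 87 × 10, A = 870 mm², x = 43.5 mm, Ī = 548 753 mm⁴.
Centroid: x̄ = ΣA·x / ΣA = 91 mm.
Transfer each piece to the vertical centroidal axis using Ī + A·d² with d = x − 91:
  web: d = 0 mm → contributes +8533.3 mm⁴
  top flange (beyond web): d = 47.5 mm → contributes +2 511 690 mm⁴
  bottom flange (beyond web): d = -47.5 mm → contributes +2 511 690 mm⁴
Total I = 5 031 913 mm⁴.

I_y ≈ 5.03 × 10⁶ mm⁴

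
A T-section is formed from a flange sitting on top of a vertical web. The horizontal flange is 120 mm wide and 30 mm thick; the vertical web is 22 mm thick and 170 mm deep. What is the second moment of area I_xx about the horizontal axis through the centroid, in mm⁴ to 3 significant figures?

Treat the section as a set of non-overlapping primitives; coordinates are from the bounding-box lower-left.
Flange: 120 × 30, A = 3 600 mm², y = 185 mm, Ī = 270 000 mm⁴.
Web: 22 × 170, A = 3 740 mm², y = 85 mm, Ī = 9 007 167 mm⁴.
Centroid: ȳ = ΣA·y / ΣA = 134.05 mm.
Transfer each piece to the horizontal axis through the centroid using Ī + A·d² with d = y − 134.05:
  flange: d = 50.954 mm → contributes +9 616 598 mm⁴
  web: d = -49.046 mm → contributes +18 003 892 mm⁴
Total I = 27 620 491 mm⁴.

I_xx ≈ 2.76 × 10⁷ mm⁴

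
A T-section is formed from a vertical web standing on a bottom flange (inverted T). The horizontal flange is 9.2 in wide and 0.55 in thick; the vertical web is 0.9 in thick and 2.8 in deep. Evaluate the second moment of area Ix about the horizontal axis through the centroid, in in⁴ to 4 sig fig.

Treat the section as a set of non-overlapping primitives; coordinates are from the bounding-box lower-left.
Flange: 9.2 × 0.55, A = 5.06 in², y = 0.275 in, Ī = 0.127554 in⁴.
Web: 0.9 × 2.8, A = 2.52 in², y = 1.95 in, Ī = 1.6464 in⁴.
Centroid: ȳ = ΣA·y / ΣA = 0.83186 in.
Transfer each piece to the horizontal axis through the centroid using Ī + A·d² with d = y − 0.83186:
  flange: d = -0.55686 in → contributes +1.69663 in⁴
  web: d = 1.11814 in → contributes +4.797 in⁴
Total I = 6.49362 in⁴.

Ix ≈ 6.494 in⁴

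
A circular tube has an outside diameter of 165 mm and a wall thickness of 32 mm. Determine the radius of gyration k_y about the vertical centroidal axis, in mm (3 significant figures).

k_y ≈ 48.4 mm

Break the section into simple shapes (no overlaps), measuring from the bottom-left corner of the bounding box.
Outer circle: ⌀165, A = 21 382 mm², x = 82.5 mm, Ī = 36 383 601 mm⁴.
Bore (subtracted): ⌀101, A = 8011.8 mm², x = 82.5 mm, Ī = 5 108 053 mm⁴.
By symmetry the centroid is at mid-width, x̄ = 82.5 mm.
All pieces are centred on the vertical centroidal axis, so I = ΣĪ (holes subtracted) = 31 275 548 mm⁴.
Radius of gyration: k = √(I/A) = √(31 275 548 / 13 371) = 48.365 mm.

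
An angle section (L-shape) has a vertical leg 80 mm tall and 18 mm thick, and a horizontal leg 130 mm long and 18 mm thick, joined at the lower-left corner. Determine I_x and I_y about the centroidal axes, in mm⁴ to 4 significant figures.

I_x ≈ 1.630 × 10⁶ mm⁴, I_y ≈ 5.695 × 10⁶ mm⁴

Break the section into simple shapes (no overlaps), measuring from the bottom-left corner of the bounding box.
Vertical leg: 18 × 80, A = 1 440 mm², y = 40 mm, Ī = 768 000 mm⁴.
Horizontal leg (remainder): 112 × 18, A = 2 016 mm², y = 9 mm, Ī = 54 432 mm⁴.
Centroid: ȳ = ΣA·y / ΣA = 21.9167 mm.
Transfer each piece to the centroidal x-axis using Ī + A·d² with d = y − 21.9167:
  vertical leg: d = 18.0833 mm → contributes +1 238 890 mm⁴
  horizontal leg (remainder): d = -12.9167 mm → contributes +390 782 mm⁴
Total I = 1 629 672 mm⁴.
For the y-axis: x̄ = 46.9167 mm.
Repeating about the centroidal y-axis gives I_y = 5 695 272 mm⁴.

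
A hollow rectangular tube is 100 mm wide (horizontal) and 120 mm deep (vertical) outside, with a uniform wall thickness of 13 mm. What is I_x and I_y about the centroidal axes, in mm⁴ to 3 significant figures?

Decompose the section into non-overlapping parts with the origin at the bottom-left of its bounding rectangle.
Outer rectangle: 100 × 120, A = 12 000 mm², y = 60 mm, Ī = 14 400 000 mm⁴.
Inner void (subtracted): 74 × 94, A = 6 956 mm², y = 60 mm, Ī = 5 121 935 mm⁴.
By symmetry the centroid is at mid-height, ȳ = 60 mm.
All pieces are centred on the centroidal x-axis, so I = ΣĪ (holes subtracted) = 9 278 065 mm⁴.
Repeating about the centroidal y-axis gives I_y = 6 825 745 mm⁴.

I_x ≈ 9.28 × 10⁶ mm⁴, I_y ≈ 6.83 × 10⁶ mm⁴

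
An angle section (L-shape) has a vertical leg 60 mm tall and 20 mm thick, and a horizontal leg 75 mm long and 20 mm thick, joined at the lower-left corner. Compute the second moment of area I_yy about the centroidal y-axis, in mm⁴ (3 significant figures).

I_yy ≈ 1.12 × 10⁶ mm⁴

Treat the section as a set of non-overlapping primitives; coordinates are from the bounding-box lower-left.
Vertical leg: 20 × 60, A = 1 200 mm², x = 10 mm, Ī = 40 000 mm⁴.
Horizontal leg (remainder): 55 × 20, A = 1 100 mm², x = 47.5 mm, Ī = 277 292 mm⁴.
Centroid: x̄ = ΣA·x / ΣA = 27.935 mm.
Transfer each piece to the centroidal y-axis using Ī + A·d² with d = x − 27.935:
  vertical leg: d = -17.935 mm → contributes +425 988 mm⁴
  horizontal leg (remainder): d = 19.565 mm → contributes +698 369 mm⁴
Total I = 1 124 357 mm⁴.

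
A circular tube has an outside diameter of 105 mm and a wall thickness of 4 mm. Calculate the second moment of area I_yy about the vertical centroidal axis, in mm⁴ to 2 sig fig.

I_yy ≈ 1.6 × 10⁶ mm⁴

Break the section into simple shapes (no overlaps), measuring from the bottom-left corner of the bounding box.
Outer circle: ⌀105, A = 8 659 mm², x = 52.5 mm, Ī = 5 966 602 mm⁴.
Bore (subtracted): ⌀97, A = 7 390 mm², x = 52.5 mm, Ī = 4 345 671 mm⁴.
By symmetry the centroid is at mid-width, x̄ = 52.5 mm.
All pieces are centred on the vertical centroidal axis, so I = ΣĪ (holes subtracted) = 1 620 931 mm⁴.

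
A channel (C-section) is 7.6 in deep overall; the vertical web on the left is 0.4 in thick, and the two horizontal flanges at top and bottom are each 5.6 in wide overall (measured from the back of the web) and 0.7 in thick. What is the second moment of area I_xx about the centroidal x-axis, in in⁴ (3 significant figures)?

Break the section into simple shapes (no overlaps), measuring from the bottom-left corner of the bounding box.
Web: 0.4 × 7.6, A = 3.04 in², y = 3.8 in, Ī = 14.633 in⁴.
Top flange (beyond web): 5.2 × 0.7, A = 3.64 in², y = 7.25 in, Ī = 0.14863 in⁴.
Bottom flange (beyond web): 5.2 × 0.7, A = 3.64 in², y = 0.35 in, Ī = 0.14863 in⁴.
By symmetry the centroid is at mid-height, ȳ = 3.8 in.
Transfer each piece to the centroidal x-axis using Ī + A·d² with d = y − 3.8:
  web: d = 0 in → contributes +14.633 in⁴
  top flange (beyond web): d = 3.45 in → contributes +43.474 in⁴
  bottom flange (beyond web): d = -3.45 in → contributes +43.474 in⁴
Total I = 101.58 in⁴.

I_xx ≈ 102 in⁴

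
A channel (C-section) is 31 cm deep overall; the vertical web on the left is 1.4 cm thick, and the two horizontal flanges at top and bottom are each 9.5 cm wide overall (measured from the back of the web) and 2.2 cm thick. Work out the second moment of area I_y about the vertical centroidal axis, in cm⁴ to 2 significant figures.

Decompose the section into non-overlapping parts with the origin at the bottom-left of its bounding rectangle.
Web: 1.4 × 31, A = 43.4 cm², x = 0.7 cm, Ī = 7.089 cm⁴.
Top flange (beyond web): 8.1 × 2.2, A = 17.82 cm², x = 5.45 cm, Ī = 97.43 cm⁴.
Bottom flange (beyond web): 8.1 × 2.2, A = 17.82 cm², x = 5.45 cm, Ī = 97.43 cm⁴.
Centroid: x̄ = ΣA·x / ΣA = 2.842 cm.
Transfer each piece to the vertical centroidal axis using Ī + A·d² with d = x − 2.842:
  web: d = -2.142 cm → contributes +206.2 cm⁴
  top flange (beyond web): d = 2.608 cm → contributes +218.7 cm⁴
  bottom flange (beyond web): d = 2.608 cm → contributes +218.7 cm⁴
Total I = 643.5 cm⁴.

I_y ≈ 640 cm⁴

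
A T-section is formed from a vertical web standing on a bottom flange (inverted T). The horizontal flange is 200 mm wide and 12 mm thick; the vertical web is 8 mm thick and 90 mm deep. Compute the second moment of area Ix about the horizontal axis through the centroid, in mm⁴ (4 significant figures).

Break the section into simple shapes (no overlaps), measuring from the bottom-left corner of the bounding box.
Flange: 200 × 12, A = 2 400 mm², y = 6 mm, Ī = 28 800 mm⁴.
Web: 8 × 90, A = 720 mm², y = 57 mm, Ī = 486 000 mm⁴.
Centroid: ȳ = ΣA·y / ΣA = 17.7692 mm.
Transfer each piece to the horizontal axis through the centroid using Ī + A·d² with d = y − 17.7692:
  flange: d = -11.7692 mm → contributes +361 236 mm⁴
  web: d = 39.2308 mm → contributes +1 594 118 mm⁴
Total I = 1 955 354 mm⁴.

Ix ≈ 1.955 × 10⁶ mm⁴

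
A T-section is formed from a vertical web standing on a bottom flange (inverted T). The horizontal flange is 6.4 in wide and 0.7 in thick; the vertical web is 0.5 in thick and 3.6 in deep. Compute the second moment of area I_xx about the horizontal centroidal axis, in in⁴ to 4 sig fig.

Break the section into simple shapes (no overlaps), measuring from the bottom-left corner of the bounding box.
Flange: 6.4 × 0.7, A = 4.48 in², y = 0.35 in, Ī = 0.182933 in⁴.
Web: 0.5 × 3.6, A = 1.8 in², y = 2.5 in, Ī = 1.944 in⁴.
Centroid: ȳ = ΣA·y / ΣA = 0.966242 in.
Transfer each piece to the horizontal centroidal axis using Ī + A·d² with d = y − 0.966242:
  flange: d = -0.616242 in → contributes +1.88423 in⁴
  web: d = 1.53376 in → contributes +6.17834 in⁴
Total I = 8.06258 in⁴.

I_xx ≈ 8.063 in⁴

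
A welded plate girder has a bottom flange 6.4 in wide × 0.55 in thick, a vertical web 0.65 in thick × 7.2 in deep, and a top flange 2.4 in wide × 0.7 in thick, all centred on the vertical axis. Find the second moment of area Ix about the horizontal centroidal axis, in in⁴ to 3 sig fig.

Break the section into simple shapes (no overlaps), measuring from the bottom-left corner of the bounding box.
Bottom plate: 6.4 × 0.55, A = 3.52 in², y = 0.275 in, Ī = 0.088733 in⁴.
Web plate: 0.65 × 7.2, A = 4.68 in², y = 4.15 in, Ī = 20.218 in⁴.
Top plate: 2.4 × 0.7, A = 1.68 in², y = 8.1 in, Ī = 0.0686 in⁴.
Centroid: ȳ = ΣA·y / ΣA = 3.4411 in.
Transfer each piece to the horizontal centroidal axis using Ī + A·d² with d = y − 3.4411:
  bottom plate: d = -3.1661 in → contributes +35.374 in⁴
  web plate: d = 0.70891 in → contributes +22.57 in⁴
  top plate: d = 4.6589 in → contributes +36.534 in⁴
Total I = 94.477 in⁴.

Ix ≈ 94.5 in⁴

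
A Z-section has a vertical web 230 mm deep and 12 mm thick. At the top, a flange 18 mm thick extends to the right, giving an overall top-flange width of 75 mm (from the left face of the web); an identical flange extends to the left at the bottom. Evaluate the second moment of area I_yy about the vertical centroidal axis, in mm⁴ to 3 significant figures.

Split into non-overlapping primitives; take the origin at the lower-left of the bounding box.
Web: 12 × 230, A = 2 760 mm², x = 69 mm, Ī = 33 120 mm⁴.
Top flange (beyond web): 63 × 18, A = 1 134 mm², x = 106.5 mm, Ī = 375 071 mm⁴.
Bottom flange (beyond web): 63 × 18, A = 1 134 mm², x = 31.5 mm, Ī = 375 071 mm⁴.
Centroid: x̄ = ΣA·x / ΣA = 69 mm.
Transfer each piece to the vertical centroidal axis using Ī + A·d² with d = x − 69:
  web: d = 0 mm → contributes +33 120 mm⁴
  top flange (beyond web): d = 37.5 mm → contributes +1 969 758 mm⁴
  bottom flange (beyond web): d = -37.5 mm → contributes +1 969 758 mm⁴
Total I = 3 972 636 mm⁴.

I_yy ≈ 3.97 × 10⁶ mm⁴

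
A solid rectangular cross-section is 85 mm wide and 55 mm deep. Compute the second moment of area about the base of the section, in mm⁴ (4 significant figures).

I_base ≈ 4.714 × 10⁶ mm⁴

The section: 85 × 55, A = 4 675 mm², y = 27.5 mm, Ī = 1 178 490 mm⁴.
Transfer it to the bottom edge using Ī + A·d² with d = y − 0:
  the section: d = 27.5 mm → contributes +4 713 958 mm⁴
Total I = 4 713 958 mm⁴.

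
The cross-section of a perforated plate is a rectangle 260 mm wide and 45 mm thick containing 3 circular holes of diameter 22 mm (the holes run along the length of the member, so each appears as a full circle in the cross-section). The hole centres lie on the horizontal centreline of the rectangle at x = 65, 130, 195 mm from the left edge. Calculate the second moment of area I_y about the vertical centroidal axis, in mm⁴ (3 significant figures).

Break the section into simple shapes (no overlaps), measuring from the bottom-left corner of the bounding box.
Plate: 260 × 45, A = 11 700 mm², x = 130 mm, Ī = 65 910 000 mm⁴.
Hole 1 (subtracted): ⌀22, A = 380.13 mm², x = 65 mm, Ī = 11 499 mm⁴.
Hole 2 (subtracted): ⌀22, A = 380.13 mm², x = 130 mm, Ī = 11 499 mm⁴.
Hole 3 (subtracted): ⌀22, A = 380.13 mm², x = 195 mm, Ī = 11 499 mm⁴.
By symmetry the centroid is at mid-width, x̄ = 130 mm.
Transfer each piece to the vertical centroidal axis using Ī + A·d² with d = x − 130:
  plate: d = 0 mm → contributes +65 910 000 mm⁴
  hole 1: d = -65 mm → contributes −1 617 560 mm⁴
  hole 2: d = 0 mm → contributes −11 499 mm⁴
  hole 3: d = 65 mm → contributes −1 617 560 mm⁴
Total I = 62 663 382 mm⁴.

I_y ≈ 6.27 × 10⁷ mm⁴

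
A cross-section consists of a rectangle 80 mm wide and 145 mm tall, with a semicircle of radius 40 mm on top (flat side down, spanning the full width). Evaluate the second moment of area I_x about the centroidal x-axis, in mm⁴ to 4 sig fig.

Break the section into simple shapes (no overlaps), measuring from the bottom-left corner of the bounding box.
Rectangular body: 80 × 145, A = 11 600 mm², y = 72.5 mm, Ī = 20 324 167 mm⁴.
Semicircular cap: semicircle r = 40, A = 2513.27 mm², y = 161.977 mm, Ī = 280 978 mm⁴.
Centroid: ȳ = ΣA·y / ΣA = 88.4339 mm.
Transfer each piece to the centroidal x-axis using Ī + A·d² with d = y − 88.4339:
  rectangular body: d = -15.9339 mm → contributes +23 269 269 mm⁴
  semicircular cap: d = 73.5427 mm → contributes +13 874 078 mm⁴
Total I = 37 143 347 mm⁴.

I_x ≈ 3.714 × 10⁷ mm⁴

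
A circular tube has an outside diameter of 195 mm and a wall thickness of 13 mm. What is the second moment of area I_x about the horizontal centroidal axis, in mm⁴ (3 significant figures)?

Treat the section as a set of non-overlapping primitives; coordinates are from the bounding-box lower-left.
Outer circle: ⌀195, A = 29 865 mm², y = 97.5 mm, Ī = 70 975 481 mm⁴.
Bore (subtracted): ⌀169, A = 22 432 mm², y = 97.5 mm, Ī = 40 042 088 mm⁴.
By symmetry the centroid is at mid-height, ȳ = 97.5 mm.
All pieces are centred on the horizontal centroidal axis, so I = ΣĪ (holes subtracted) = 30 933 393 mm⁴.

I_x ≈ 3.09 × 10⁷ mm⁴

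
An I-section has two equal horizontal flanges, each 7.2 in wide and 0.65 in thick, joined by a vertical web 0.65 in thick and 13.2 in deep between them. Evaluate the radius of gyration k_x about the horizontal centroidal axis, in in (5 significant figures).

Split into non-overlapping primitives; take the origin at the lower-left of the bounding box.
Bottom flange: 7.2 × 0.65, A = 4.68 in², y = 0.325 in, Ī = 0.164775 in⁴.
Web: 0.65 × 13.2, A = 8.58 in², y = 7.25 in, Ī = 124.5816 in⁴.
Top flange: 7.2 × 0.65, A = 4.68 in², y = 14.175 in, Ī = 0.164775 in⁴.
By symmetry the centroid is at mid-height, ȳ = 7.25 in.
Transfer each piece to the horizontal centroidal axis using Ī + A·d² with d = y − 7.25:
  bottom flange: d = -6.925 in → contributes +224.5971 in⁴
  web: d = 0 in → contributes +124.5816 in⁴
  top flange: d = 6.925 in → contributes +224.5971 in⁴
Total I = 573.7758 in⁴.
Radius of gyration: k = √(I/A) = √(573.7758 / 17.94) = 5.655355 in.

k_x ≈ 5.6554 in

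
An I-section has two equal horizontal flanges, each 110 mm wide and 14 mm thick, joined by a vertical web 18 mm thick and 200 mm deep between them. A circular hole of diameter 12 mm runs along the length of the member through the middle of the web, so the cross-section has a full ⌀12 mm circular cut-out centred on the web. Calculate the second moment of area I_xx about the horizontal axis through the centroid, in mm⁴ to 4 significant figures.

I_xx ≈ 4.731 × 10⁷ mm⁴

Split into non-overlapping primitives; take the origin at the lower-left of the bounding box.
Bottom flange: 110 × 14, A = 1 540 mm², y = 7 mm, Ī = 25153.3 mm⁴.
Web: 18 × 200, A = 3 600 mm², y = 114 mm, Ī = 12 000 000 mm⁴.
Top flange: 110 × 14, A = 1 540 mm², y = 221 mm, Ī = 25153.3 mm⁴.
Hole (subtracted): ⌀12, A = 113.097 mm², y = 114 mm, Ī = 1017.88 mm⁴.
By symmetry the centroid is at mid-height, ȳ = 114 mm.
Transfer each piece to the horizontal axis through the centroid using Ī + A·d² with d = y − 114:
  bottom flange: d = -107 mm → contributes +17 656 613 mm⁴
  web: d = 0 mm → contributes +12 000 000 mm⁴
  top flange: d = 107 mm → contributes +17 656 613 mm⁴
  hole: d = 0 mm → contributes −1017.88 mm⁴
Total I = 47 312 209 mm⁴.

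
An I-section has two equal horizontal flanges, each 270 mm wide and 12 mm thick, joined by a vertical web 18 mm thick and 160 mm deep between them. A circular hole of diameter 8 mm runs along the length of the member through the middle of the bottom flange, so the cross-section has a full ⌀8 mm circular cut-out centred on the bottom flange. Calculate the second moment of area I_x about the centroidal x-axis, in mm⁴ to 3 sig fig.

Treat the section as a set of non-overlapping primitives; coordinates are from the bounding-box lower-left.
Bottom flange: 270 × 12, A = 3 240 mm², y = 6 mm, Ī = 38 880 mm⁴.
Web: 18 × 160, A = 2 880 mm², y = 92 mm, Ī = 6 144 000 mm⁴.
Top flange: 270 × 12, A = 3 240 mm², y = 178 mm, Ī = 38 880 mm⁴.
Hole (subtracted): ⌀8, A = 50.265 mm², y = 6 mm, Ī = 201.06 mm⁴.
Centroid: ȳ = ΣA·y / ΣA = 92.464 mm.
Transfer each piece to the centroidal x-axis using Ī + A·d² with d = y − 92.464:
  bottom flange: d = -86.464 mm → contributes +24 261 383 mm⁴
  web: d = -0.46433 mm → contributes +6 144 621 mm⁴
  top flange: d = 85.536 mm → contributes +23 743 854 mm⁴
  hole: d = -86.464 mm → contributes −375 990 mm⁴
Total I = 53 773 868 mm⁴.

I_x ≈ 5.38 × 10⁷ mm⁴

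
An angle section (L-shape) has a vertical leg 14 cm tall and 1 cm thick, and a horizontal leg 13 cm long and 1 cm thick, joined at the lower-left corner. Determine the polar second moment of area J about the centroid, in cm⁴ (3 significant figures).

Split into non-overlapping primitives; take the origin at the lower-left of the bounding box.
Vertical leg: 1 × 14, A = 14 cm², y = 7 cm, Ī = 228.67 cm⁴.
Horizontal leg (remainder): 12 × 1, A = 12 cm², y = 0.5 cm, Ī = 1 cm⁴.
Centroid: ȳ = ΣA·y / ΣA = 4 cm.
Transfer each piece to the centroidal x-axis using Ī + A·d² with d = y − 4:
  vertical leg: d = 3 cm → contributes +354.67 cm⁴
  horizontal leg (remainder): d = -3.5 cm → contributes +148 cm⁴
Total I = 502.67 cm⁴.
For the y-axis: x̄ = 3.5 cm.
Repeating about the centroidal y-axis gives I_y = 418.17 cm⁴.
Polar second moment: J = I_x + I_y = 920.83 cm⁴.

J ≈ 921 cm⁴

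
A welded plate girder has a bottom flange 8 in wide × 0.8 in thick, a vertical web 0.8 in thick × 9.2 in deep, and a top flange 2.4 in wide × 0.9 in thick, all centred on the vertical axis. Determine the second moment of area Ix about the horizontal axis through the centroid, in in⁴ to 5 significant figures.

Ix ≈ 239.54 in⁴

Split into non-overlapping primitives; take the origin at the lower-left of the bounding box.
Bottom plate: 8 × 0.8, A = 6.4 in², y = 0.4 in, Ī = 0.3413333 in⁴.
Web plate: 0.8 × 9.2, A = 7.36 in², y = 5.4 in, Ī = 51.91253 in⁴.
Top plate: 2.4 × 0.9, A = 2.16 in², y = 10.45 in, Ī = 0.1458 in⁴.
Centroid: ȳ = ΣA·y / ΣA = 4.075126 in.
Transfer each piece to the horizontal axis through the centroid using Ī + A·d² with d = y − 4.075126:
  bottom plate: d = -3.675126 in → contributes +86.78324 in⁴
  web plate: d = 1.324874 in → contributes +64.83148 in⁴
  top plate: d = 6.374874 in → contributes +87.92609 in⁴
Total I = 239.5408 in⁴.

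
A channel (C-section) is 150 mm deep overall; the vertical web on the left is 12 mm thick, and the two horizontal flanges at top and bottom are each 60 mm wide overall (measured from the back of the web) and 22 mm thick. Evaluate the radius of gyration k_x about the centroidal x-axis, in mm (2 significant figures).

Split into non-overlapping primitives; take the origin at the lower-left of the bounding box.
Web: 12 × 150, A = 1 800 mm², y = 75 mm, Ī = 3 375 000 mm⁴.
Top flange (beyond web): 48 × 22, A = 1 056 mm², y = 139 mm, Ī = 42 592 mm⁴.
Bottom flange (beyond web): 48 × 22, A = 1 056 mm², y = 11 mm, Ī = 42 592 mm⁴.
By symmetry the centroid is at mid-height, ȳ = 75 mm.
Transfer each piece to the centroidal x-axis using Ī + A·d² with d = y − 75:
  web: d = 0 mm → contributes +3 375 000 mm⁴
  top flange (beyond web): d = 64 mm → contributes +4 367 968 mm⁴
  bottom flange (beyond web): d = -64 mm → contributes +4 367 968 mm⁴
Total I = 12 110 936 mm⁴.
Radius of gyration: k = √(I/A) = √(12 110 936 / 3 912) = 55.64 mm.

k_x ≈ 56 mm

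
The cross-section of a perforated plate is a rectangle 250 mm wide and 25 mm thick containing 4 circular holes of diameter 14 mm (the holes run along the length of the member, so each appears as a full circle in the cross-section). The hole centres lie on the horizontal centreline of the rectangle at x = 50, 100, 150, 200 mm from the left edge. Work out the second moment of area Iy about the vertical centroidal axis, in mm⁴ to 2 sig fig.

Iy ≈ 3.1 × 10⁷ mm⁴

Split into non-overlapping primitives; take the origin at the lower-left of the bounding box.
Plate: 250 × 25, A = 6 250 mm², x = 125 mm, Ī = 32 552 083 mm⁴.
Hole 1 (subtracted): ⌀14, A = 153.9 mm², x = 50 mm, Ī = 1 886 mm⁴.
Hole 2 (subtracted): ⌀14, A = 153.9 mm², x = 100 mm, Ī = 1 886 mm⁴.
Hole 3 (subtracted): ⌀14, A = 153.9 mm², x = 150 mm, Ī = 1 886 mm⁴.
Hole 4 (subtracted): ⌀14, A = 153.9 mm², x = 200 mm, Ī = 1 886 mm⁴.
By symmetry the centroid is at mid-width, x̄ = 125 mm.
Transfer each piece to the vertical centroidal axis using Ī + A·d² with d = x − 125:
  plate: d = 0 mm → contributes +32 552 083 mm⁴
  hole 1: d = -75 mm → contributes −867 787 mm⁴
  hole 2: d = -25 mm → contributes −98 097 mm⁴
  hole 3: d = 25 mm → contributes −98 097 mm⁴
  hole 4: d = 75 mm → contributes −867 787 mm⁴
Total I = 30 620 315 mm⁴.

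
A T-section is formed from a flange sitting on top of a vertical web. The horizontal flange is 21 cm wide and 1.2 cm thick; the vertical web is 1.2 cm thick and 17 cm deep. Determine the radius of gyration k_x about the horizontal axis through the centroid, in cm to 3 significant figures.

Break the section into simple shapes (no overlaps), measuring from the bottom-left corner of the bounding box.
Flange: 21 × 1.2, A = 25.2 cm², y = 17.6 cm, Ī = 3.024 cm⁴.
Web: 1.2 × 17, A = 20.4 cm², y = 8.5 cm, Ī = 491.3 cm⁴.
Centroid: ȳ = ΣA·y / ΣA = 13.529 cm.
Transfer each piece to the horizontal axis through the centroid using Ī + A·d² with d = y − 13.529:
  flange: d = 4.0711 cm → contributes +420.68 cm⁴
  web: d = -5.0289 cm → contributes +1007.2 cm⁴
Total I = 1427.9 cm⁴.
Radius of gyration: k = √(I/A) = √(1427.9 / 45.6) = 5.5959 cm.

k_x ≈ 5.60 cm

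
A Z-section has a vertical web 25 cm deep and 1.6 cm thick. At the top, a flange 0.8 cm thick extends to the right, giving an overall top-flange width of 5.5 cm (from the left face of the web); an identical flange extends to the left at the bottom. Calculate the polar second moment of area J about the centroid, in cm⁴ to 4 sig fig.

J ≈ 3061 cm⁴

Split into non-overlapping primitives; take the origin at the lower-left of the bounding box.
Web: 1.6 × 25, A = 40 cm², y = 12.5 cm, Ī = 2083.33 cm⁴.
Top flange (beyond web): 3.9 × 0.8, A = 3.12 cm², y = 24.6 cm, Ī = 0.1664 cm⁴.
Bottom flange (beyond web): 3.9 × 0.8, A = 3.12 cm², y = 0.4 cm, Ī = 0.1664 cm⁴.
Centroid: ȳ = ΣA·y / ΣA = 12.5 cm.
Transfer each piece to the centroidal x-axis using Ī + A·d² with d = y − 12.5:
  web: d = 0 cm → contributes +2083.33 cm⁴
  top flange (beyond web): d = 12.1 cm → contributes +456.966 cm⁴
  bottom flange (beyond web): d = -12.1 cm → contributes +456.966 cm⁴
Total I = 2997.26 cm⁴.
For the y-axis: x̄ = 4.7 cm.
Repeating about the centroidal y-axis gives I_y = 63.6325 cm⁴.
Polar second moment: J = I_x + I_y = 3060.9 cm⁴.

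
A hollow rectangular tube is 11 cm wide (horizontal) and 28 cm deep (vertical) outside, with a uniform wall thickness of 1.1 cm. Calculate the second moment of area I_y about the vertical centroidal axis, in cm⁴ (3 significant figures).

Split into non-overlapping primitives; take the origin at the lower-left of the bounding box.
Outer rectangle: 11 × 28, A = 308 cm², x = 5.5 cm, Ī = 3105.7 cm⁴.
Inner void (subtracted): 8.8 × 25.8, A = 227.04 cm², x = 5.5 cm, Ī = 1465.2 cm⁴.
By symmetry the centroid is at mid-width, x̄ = 5.5 cm.
All pieces are centred on the vertical centroidal axis, so I = ΣĪ (holes subtracted) = 1640.5 cm⁴.

I_y ≈ 1640 cm⁴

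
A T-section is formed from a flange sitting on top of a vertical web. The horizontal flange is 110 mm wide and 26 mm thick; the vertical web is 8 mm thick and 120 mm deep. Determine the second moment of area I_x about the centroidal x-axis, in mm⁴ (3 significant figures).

I_x ≈ 5.14 × 10⁶ mm⁴

Split into non-overlapping primitives; take the origin at the lower-left of the bounding box.
Flange: 110 × 26, A = 2 860 mm², y = 133 mm, Ī = 161 113 mm⁴.
Web: 8 × 120, A = 960 mm², y = 60 mm, Ī = 1 152 000 mm⁴.
Centroid: ȳ = ΣA·y / ΣA = 114.65 mm.
Transfer each piece to the centroidal x-axis using Ī + A·d² with d = y − 114.65:
  flange: d = 18.346 mm → contributes +1 123 673 mm⁴
  web: d = -54.654 mm → contributes +4 019 625 mm⁴
Total I = 5 143 297 mm⁴.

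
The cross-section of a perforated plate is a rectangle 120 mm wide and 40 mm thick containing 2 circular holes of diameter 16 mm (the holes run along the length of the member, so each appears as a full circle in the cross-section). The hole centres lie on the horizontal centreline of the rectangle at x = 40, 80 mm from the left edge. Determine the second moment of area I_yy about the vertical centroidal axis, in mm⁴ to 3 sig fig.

Treat the section as a set of non-overlapping primitives; coordinates are from the bounding-box lower-left.
Plate: 120 × 40, A = 4 800 mm², x = 60 mm, Ī = 5 760 000 mm⁴.
Hole 1 (subtracted): ⌀16, A = 201.06 mm², x = 40 mm, Ī = 3 217 mm⁴.
Hole 2 (subtracted): ⌀16, A = 201.06 mm², x = 80 mm, Ī = 3 217 mm⁴.
By symmetry the centroid is at mid-width, x̄ = 60 mm.
Transfer each piece to the vertical centroidal axis using Ī + A·d² with d = x − 60:
  plate: d = 0 mm → contributes +5 760 000 mm⁴
  hole 1: d = -20 mm → contributes −83 642 mm⁴
  hole 2: d = 20 mm → contributes −83 642 mm⁴
Total I = 5 592 716 mm⁴.

I_yy ≈ 5.59 × 10⁶ mm⁴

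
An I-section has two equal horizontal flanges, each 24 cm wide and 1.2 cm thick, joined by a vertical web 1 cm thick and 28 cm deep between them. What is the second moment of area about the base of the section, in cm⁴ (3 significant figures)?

I_base ≈ 3.39 × 10⁴ cm⁴

Break the section into simple shapes (no overlaps), measuring from the bottom-left corner of the bounding box.
Bottom flange: 24 × 1.2, A = 28.8 cm², y = 0.6 cm, Ī = 3.456 cm⁴.
Web: 1 × 28, A = 28 cm², y = 15.2 cm, Ī = 1829.3 cm⁴.
Top flange: 24 × 1.2, A = 28.8 cm², y = 29.8 cm, Ī = 3.456 cm⁴.
Transfer each piece to the bottom edge using Ī + A·d² with d = y − 0:
  bottom flange: d = 0.6 cm → contributes +13.824 cm⁴
  web: d = 15.2 cm → contributes +8298.5 cm⁴
  top flange: d = 29.8 cm → contributes +25 579 cm⁴
Total I = 33 891 cm⁴.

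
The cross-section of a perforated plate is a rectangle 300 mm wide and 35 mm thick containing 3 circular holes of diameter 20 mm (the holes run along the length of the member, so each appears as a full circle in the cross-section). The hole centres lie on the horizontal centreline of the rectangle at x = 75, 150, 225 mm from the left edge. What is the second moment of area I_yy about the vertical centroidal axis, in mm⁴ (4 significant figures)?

Treat the section as a set of non-overlapping primitives; coordinates are from the bounding-box lower-left.
Plate: 300 × 35, A = 10 500 mm², x = 150 mm, Ī = 78 750 000 mm⁴.
Hole 1 (subtracted): ⌀20, A = 314.159 mm², x = 75 mm, Ī = 7853.98 mm⁴.
Hole 2 (subtracted): ⌀20, A = 314.159 mm², x = 150 mm, Ī = 7853.98 mm⁴.
Hole 3 (subtracted): ⌀20, A = 314.159 mm², x = 225 mm, Ī = 7853.98 mm⁴.
By symmetry the centroid is at mid-width, x̄ = 150 mm.
Transfer each piece to the vertical centroidal axis using Ī + A·d² with d = x − 150:
  plate: d = 0 mm → contributes +78 750 000 mm⁴
  hole 1: d = -75 mm → contributes −1 775 000 mm⁴
  hole 2: d = 0 mm → contributes −7853.98 mm⁴
  hole 3: d = 75 mm → contributes −1 775 000 mm⁴
Total I = 75 192 146 mm⁴.

I_yy ≈ 7.519 × 10⁷ mm⁴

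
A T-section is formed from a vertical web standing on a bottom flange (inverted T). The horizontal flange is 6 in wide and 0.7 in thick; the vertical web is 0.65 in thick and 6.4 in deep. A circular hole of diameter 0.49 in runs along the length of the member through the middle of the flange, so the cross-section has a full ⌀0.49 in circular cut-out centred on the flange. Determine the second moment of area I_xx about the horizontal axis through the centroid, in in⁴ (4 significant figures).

I_xx ≈ 40.10 in⁴

Treat the section as a set of non-overlapping primitives; coordinates are from the bounding-box lower-left.
Flange: 6 × 0.7, A = 4.2 in², y = 0.35 in, Ī = 0.1715 in⁴.
Web: 0.65 × 6.4, A = 4.16 in², y = 3.9 in, Ī = 14.1995 in⁴.
Hole (subtracted): ⌀0.49, A = 0.188574 in², y = 0.35 in, Ī = 0.00282979 in⁴.
Centroid: ȳ = ΣA·y / ΣA = 2.15727 in.
Transfer each piece to the horizontal axis through the centroid using Ī + A·d² with d = y − 2.15727:
  flange: d = -1.80727 in → contributes +13.8897 in⁴
  web: d = 1.74273 in → contributes +26.8338 in⁴
  hole: d = -1.80727 in → contributes −0.618757 in⁴
Total I = 40.1047 in⁴.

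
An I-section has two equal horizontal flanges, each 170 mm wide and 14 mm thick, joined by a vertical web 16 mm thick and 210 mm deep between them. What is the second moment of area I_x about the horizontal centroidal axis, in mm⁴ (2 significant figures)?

I_x ≈ 7.2 × 10⁷ mm⁴

Decompose the section into non-overlapping parts with the origin at the bottom-left of its bounding rectangle.
Bottom flange: 170 × 14, A = 2 380 mm², y = 7 mm, Ī = 38 873 mm⁴.
Web: 16 × 210, A = 3 360 mm², y = 119 mm, Ī = 12 348 000 mm⁴.
Top flange: 170 × 14, A = 2 380 mm², y = 231 mm, Ī = 38 873 mm⁴.
By symmetry the centroid is at mid-height, ȳ = 119 mm.
Transfer each piece to the horizontal centroidal axis using Ī + A·d² with d = y − 119:
  bottom flange: d = -112 mm → contributes +29 893 593 mm⁴
  web: d = 0 mm → contributes +12 348 000 mm⁴
  top flange: d = 112 mm → contributes +29 893 593 mm⁴
Total I = 72 135 187 mm⁴.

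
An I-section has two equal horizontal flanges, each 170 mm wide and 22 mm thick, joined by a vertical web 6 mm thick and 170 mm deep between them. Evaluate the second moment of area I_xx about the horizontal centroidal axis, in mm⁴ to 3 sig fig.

I_xx ≈ 7.17 × 10⁷ mm⁴

Split into non-overlapping primitives; take the origin at the lower-left of the bounding box.
Bottom flange: 170 × 22, A = 3 740 mm², y = 11 mm, Ī = 150 847 mm⁴.
Web: 6 × 170, A = 1 020 mm², y = 107 mm, Ī = 2 456 500 mm⁴.
Top flange: 170 × 22, A = 3 740 mm², y = 203 mm, Ī = 150 847 mm⁴.
By symmetry the centroid is at mid-height, ȳ = 107 mm.
Transfer each piece to the horizontal centroidal axis using Ī + A·d² with d = y − 107:
  bottom flange: d = -96 mm → contributes +34 618 687 mm⁴
  web: d = 0 mm → contributes +2 456 500 mm⁴
  top flange: d = 96 mm → contributes +34 618 687 mm⁴
Total I = 71 693 873 mm⁴.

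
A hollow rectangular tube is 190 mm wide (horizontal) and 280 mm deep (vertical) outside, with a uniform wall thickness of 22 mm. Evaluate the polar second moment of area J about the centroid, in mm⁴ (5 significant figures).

J ≈ 2.8649 × 10⁸ mm⁴

Split into non-overlapping primitives; take the origin at the lower-left of the bounding box.
Outer rectangle: 190 × 280, A = 53 200 mm², y = 140 mm, Ī = 347 573 333 mm⁴.
Inner void (subtracted): 146 × 236, A = 34 456 mm², y = 140 mm, Ī = 159 921 781 mm⁴.
By symmetry the centroid is at mid-height, ȳ = 140 mm.
All pieces are centred on the centroidal x-axis, so I = ΣĪ (holes subtracted) = 187 651 552 mm⁴.
Repeating about the centroidal y-axis gives I_y = 98 837 992 mm⁴.
Polar second moment: J = I_x + I_y = 286 489 544 mm⁴.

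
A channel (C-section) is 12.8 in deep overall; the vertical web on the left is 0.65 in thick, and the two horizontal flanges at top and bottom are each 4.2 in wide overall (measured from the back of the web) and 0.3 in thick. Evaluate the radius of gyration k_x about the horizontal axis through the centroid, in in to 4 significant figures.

k_x ≈ 4.340 in

Decompose the section into non-overlapping parts with the origin at the bottom-left of its bounding rectangle.
Web: 0.65 × 12.8, A = 8.32 in², y = 6.4 in, Ī = 113.596 in⁴.
Top flange (beyond web): 3.55 × 0.3, A = 1.065 in², y = 12.65 in, Ī = 0.0079875 in⁴.
Bottom flange (beyond web): 3.55 × 0.3, A = 1.065 in², y = 0.15 in, Ī = 0.0079875 in⁴.
By symmetry the centroid is at mid-height, ȳ = 6.4 in.
Transfer each piece to the horizontal axis through the centroid using Ī + A·d² with d = y − 6.4:
  web: d = 0 in → contributes +113.596 in⁴
  top flange (beyond web): d = 6.25 in → contributes +41.6096 in⁴
  bottom flange (beyond web): d = -6.25 in → contributes +41.6096 in⁴
Total I = 196.815 in⁴.
Radius of gyration: k = √(I/A) = √(196.815 / 10.45) = 4.33981 in.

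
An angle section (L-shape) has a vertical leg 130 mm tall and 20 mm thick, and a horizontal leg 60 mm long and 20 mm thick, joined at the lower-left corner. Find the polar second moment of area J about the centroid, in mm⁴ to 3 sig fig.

Break the section into simple shapes (no overlaps), measuring from the bottom-left corner of the bounding box.
Vertical leg: 20 × 130, A = 2 600 mm², y = 65 mm, Ī = 3 661 667 mm⁴.
Horizontal leg (remainder): 40 × 20, A = 800 mm², y = 10 mm, Ī = 26 667 mm⁴.
Centroid: ȳ = ΣA·y / ΣA = 52.059 mm.
Transfer each piece to the centroidal x-axis using Ī + A·d² with d = y − 52.059:
  vertical leg: d = 12.941 mm → contributes +4 097 099 mm⁴
  horizontal leg (remainder): d = -42.059 mm → contributes +1 441 822 mm⁴
Total I = 5 538 922 mm⁴.
For the y-axis: x̄ = 17.059 mm.
Repeating about the centroidal y-axis gives I_y = 743 922 mm⁴.
Polar second moment: J = I_x + I_y = 6 282 843 mm⁴.

J ≈ 6.28 × 10⁶ mm⁴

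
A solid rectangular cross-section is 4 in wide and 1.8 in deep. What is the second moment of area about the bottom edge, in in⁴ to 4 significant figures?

I_base ≈ 7.776 in⁴

The section: 4 × 1.8, A = 7.2 in², y = 0.9 in, Ī = 1.944 in⁴.
Transfer it to the bottom edge using Ī + A·d² with d = y − 0:
  the section: d = 0.9 in → contributes +7.776 in⁴
Total I = 7.776 in⁴.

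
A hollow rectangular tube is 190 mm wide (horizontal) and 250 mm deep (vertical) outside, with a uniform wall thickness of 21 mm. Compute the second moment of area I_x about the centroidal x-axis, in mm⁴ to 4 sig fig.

I_x ≈ 1.364 × 10⁸ mm⁴

Break the section into simple shapes (no overlaps), measuring from the bottom-left corner of the bounding box.
Outer rectangle: 190 × 250, A = 47 500 mm², y = 125 mm, Ī = 247 395 833 mm⁴.
Inner void (subtracted): 148 × 208, A = 30 784 mm², y = 125 mm, Ī = 110 986 581 mm⁴.
By symmetry the centroid is at mid-height, ȳ = 125 mm.
All pieces are centred on the centroidal x-axis, so I = ΣĪ (holes subtracted) = 136 409 252 mm⁴.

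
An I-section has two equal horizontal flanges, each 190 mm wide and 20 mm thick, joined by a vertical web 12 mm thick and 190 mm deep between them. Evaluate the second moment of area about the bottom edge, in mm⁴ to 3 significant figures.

I_base ≈ 2.22 × 10⁸ mm⁴

Break the section into simple shapes (no overlaps), measuring from the bottom-left corner of the bounding box.
Bottom flange: 190 × 20, A = 3 800 mm², y = 10 mm, Ī = 126 667 mm⁴.
Web: 12 × 190, A = 2 280 mm², y = 115 mm, Ī = 6 859 000 mm⁴.
Top flange: 190 × 20, A = 3 800 mm², y = 220 mm, Ī = 126 667 mm⁴.
Transfer each piece to the base of the section using Ī + A·d² with d = y − 0:
  bottom flange: d = 10 mm → contributes +506 667 mm⁴
  web: d = 115 mm → contributes +37 012 000 mm⁴
  top flange: d = 220 mm → contributes +184 046 667 mm⁴
Total I = 221 565 333 mm⁴.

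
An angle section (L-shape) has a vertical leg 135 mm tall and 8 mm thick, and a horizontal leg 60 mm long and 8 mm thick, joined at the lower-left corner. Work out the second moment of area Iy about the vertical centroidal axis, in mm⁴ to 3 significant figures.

Iy ≈ 3.70 × 10⁵ mm⁴

Treat the section as a set of non-overlapping primitives; coordinates are from the bounding-box lower-left.
Vertical leg: 8 × 135, A = 1 080 mm², x = 4 mm, Ī = 5 760 mm⁴.
Horizontal leg (remainder): 52 × 8, A = 416 mm², x = 34 mm, Ī = 93 739 mm⁴.
Centroid: x̄ = ΣA·x / ΣA = 12.342 mm.
Transfer each piece to the vertical centroidal axis using Ī + A·d² with d = x − 12.342:
  vertical leg: d = -8.3422 mm → contributes +80 921 mm⁴
  horizontal leg (remainder): d = 21.658 mm → contributes +288 867 mm⁴
Total I = 369 787 mm⁴.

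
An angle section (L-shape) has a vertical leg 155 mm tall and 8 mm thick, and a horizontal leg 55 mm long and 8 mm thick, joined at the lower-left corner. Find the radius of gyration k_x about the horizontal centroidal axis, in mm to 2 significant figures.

Treat the section as a set of non-overlapping primitives; coordinates are from the bounding-box lower-left.
Vertical leg: 8 × 155, A = 1 240 mm², y = 77.5 mm, Ī = 2 482 583 mm⁴.
Horizontal leg (remainder): 47 × 8, A = 376 mm², y = 4 mm, Ī = 2 005 mm⁴.
Centroid: ȳ = ΣA·y / ΣA = 60.4 mm.
Transfer each piece to the horizontal centroidal axis using Ī + A·d² with d = y − 60.4:
  vertical leg: d = 17.1 mm → contributes +2 845 235 mm⁴
  horizontal leg (remainder): d = -56.4 mm → contributes +1 197 983 mm⁴
Total I = 4 043 218 mm⁴.
Radius of gyration: k = √(I/A) = √(4 043 218 / 1 616) = 50.02 mm.

k_x ≈ 50 mm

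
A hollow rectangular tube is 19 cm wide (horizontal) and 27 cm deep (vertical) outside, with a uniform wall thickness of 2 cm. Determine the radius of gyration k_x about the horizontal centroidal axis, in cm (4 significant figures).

k_x ≈ 9.746 cm

Treat the section as a set of non-overlapping primitives; coordinates are from the bounding-box lower-left.
Outer rectangle: 19 × 27, A = 513 cm², y = 13.5 cm, Ī = 31164.8 cm⁴.
Inner void (subtracted): 15 × 23, A = 345 cm², y = 13.5 cm, Ī = 15208.8 cm⁴.
By symmetry the centroid is at mid-height, ȳ = 13.5 cm.
All pieces are centred on the horizontal centroidal axis, so I = ΣĪ (holes subtracted) = 15 956 cm⁴.
Radius of gyration: k = √(I/A) = √(15 956 / 168) = 9.74557 cm.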